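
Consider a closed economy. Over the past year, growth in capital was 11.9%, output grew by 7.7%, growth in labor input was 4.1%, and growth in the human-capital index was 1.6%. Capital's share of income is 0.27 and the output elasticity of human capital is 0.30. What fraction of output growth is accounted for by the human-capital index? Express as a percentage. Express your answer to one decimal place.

6.2%

The human-capital index contributed 0.3 × 1.6 = 0.48 pp.
Share of growth = 0.48 / 7.7 × 100 = 6.234%.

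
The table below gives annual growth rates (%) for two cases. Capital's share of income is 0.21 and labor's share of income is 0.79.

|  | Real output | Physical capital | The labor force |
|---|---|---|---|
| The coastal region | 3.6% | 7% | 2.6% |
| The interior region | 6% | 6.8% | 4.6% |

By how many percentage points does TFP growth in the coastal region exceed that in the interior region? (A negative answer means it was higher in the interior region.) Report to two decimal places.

-0.86 percentage points

Labor's share = 1 − 0.21 = 0.79.
The coastal region: TFP = 3.6 − 1.47 − 2.054 = 0.076%.
The interior region: TFP = 6 − 1.428 − 3.634 = 0.938%.
Difference = 0.076 − (0.938) = -0.862 pp.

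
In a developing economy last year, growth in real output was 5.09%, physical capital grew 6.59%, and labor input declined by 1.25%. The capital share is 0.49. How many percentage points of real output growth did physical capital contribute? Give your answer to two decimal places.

3.23 pp

Contribution = share × growth = 0.49 × 6.59 = 3.2291 pp.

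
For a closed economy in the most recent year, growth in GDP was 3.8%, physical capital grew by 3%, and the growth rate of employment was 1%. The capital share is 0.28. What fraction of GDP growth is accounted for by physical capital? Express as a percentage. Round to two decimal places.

22.11%

Physical capital contributed 0.28 × 3 = 0.84 pp.
Share of growth = 0.84 / 3.8 × 100 = 22.1053%.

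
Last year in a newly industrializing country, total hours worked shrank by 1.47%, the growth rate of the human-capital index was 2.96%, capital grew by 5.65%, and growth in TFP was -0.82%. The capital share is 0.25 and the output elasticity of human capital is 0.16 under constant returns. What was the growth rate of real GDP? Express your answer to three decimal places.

Labor's share = 1 − 0.25 − 0.16 = 0.59.
Capital: 0.25 × 5.65 = 1.4125 pp.
The human-capital index: 0.16 × 2.96 = 0.4736 pp.
Total hours worked: 0.59 × (-1.47) = -0.8673 pp.
Output growth = -0.82 + 1.0188 = 0.1988%.

0.199%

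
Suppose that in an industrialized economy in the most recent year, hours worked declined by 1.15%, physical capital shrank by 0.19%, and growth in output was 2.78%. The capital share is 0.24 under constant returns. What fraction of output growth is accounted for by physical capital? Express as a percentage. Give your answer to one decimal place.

Physical capital contributed 0.24 × (-0.19) = -0.0456 pp.
Share of growth = -0.0456 / 2.78 × 100 = -1.64%.

-1.6%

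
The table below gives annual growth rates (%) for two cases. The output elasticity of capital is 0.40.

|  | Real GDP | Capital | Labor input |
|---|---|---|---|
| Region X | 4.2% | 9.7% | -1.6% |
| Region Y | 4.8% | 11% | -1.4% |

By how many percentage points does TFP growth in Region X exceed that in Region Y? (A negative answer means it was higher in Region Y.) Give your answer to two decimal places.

Labor's share = 1 − 0.4 = 0.6.
Region X: TFP = 4.2 − 3.88 + 0.96 = 1.28%.
Region Y: TFP = 4.8 − 4.4 + 0.84 = 1.24%.
Difference = 1.28 − (1.24) = 0.04 pp.

0.04 percentage points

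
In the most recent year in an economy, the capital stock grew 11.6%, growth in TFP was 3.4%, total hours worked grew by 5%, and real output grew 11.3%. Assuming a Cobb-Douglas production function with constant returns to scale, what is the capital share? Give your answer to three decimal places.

gY = gA + α·gK + (1−α)·gL, so gY − gA − gL = α(gK − gL).
11.3 − 3.4 − 5 = α × (11.6 − 5).
2.9 = 6.6 α, so α = 0.43939.

α = 0.439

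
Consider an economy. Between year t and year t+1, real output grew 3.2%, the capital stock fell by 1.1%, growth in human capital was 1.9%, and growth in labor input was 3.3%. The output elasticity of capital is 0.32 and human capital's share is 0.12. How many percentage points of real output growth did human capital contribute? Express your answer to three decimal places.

0.228 percentage points

Contribution = share × growth = 0.12 × 1.9 = 0.228 pp.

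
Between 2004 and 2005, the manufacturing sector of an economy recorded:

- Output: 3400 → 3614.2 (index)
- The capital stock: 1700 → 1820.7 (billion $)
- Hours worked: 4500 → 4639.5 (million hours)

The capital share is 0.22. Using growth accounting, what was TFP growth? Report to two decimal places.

Output growth = (3614.2 − 3400) / 3400 = 6.3%.
The capital stock growth = (1820.7 − 1700) / 1700 = 7.1%.
Hours worked growth = (4639.5 − 4500) / 4500 = 3.1%.
Labor's share = 1 − 0.22 = 0.78.
The capital stock: 0.22 × 7.1 = 1.562 pp.
Hours worked: 0.78 × 3.1 = 2.418 pp.
TFP growth = 6.3 − 3.98 = 2.32%.

TFP grew 2.32%.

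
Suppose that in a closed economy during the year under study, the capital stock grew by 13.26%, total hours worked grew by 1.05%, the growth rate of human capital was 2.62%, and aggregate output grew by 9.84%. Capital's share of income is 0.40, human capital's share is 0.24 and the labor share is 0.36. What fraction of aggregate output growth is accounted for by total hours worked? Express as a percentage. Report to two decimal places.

Total hours worked accounted for 3.84% of growth.

Labor's share = 1 − 0.4 − 0.24 = 0.36.
Total hours worked contributed 0.36 × 1.05 = 0.378 pp.
Share of growth = 0.378 / 9.84 × 100 = 3.8415%.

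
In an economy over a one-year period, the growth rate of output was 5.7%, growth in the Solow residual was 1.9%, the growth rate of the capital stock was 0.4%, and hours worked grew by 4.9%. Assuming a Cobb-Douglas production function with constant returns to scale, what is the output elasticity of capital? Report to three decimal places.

0.244

gY = gA + α·gK + (1−α)·gL, so gY − gA − gL = α(gK − gL).
5.7 − 1.9 − 4.9 = α × (0.4 − 4.9).
-1.1 = -4.5 α, so α = 0.24444.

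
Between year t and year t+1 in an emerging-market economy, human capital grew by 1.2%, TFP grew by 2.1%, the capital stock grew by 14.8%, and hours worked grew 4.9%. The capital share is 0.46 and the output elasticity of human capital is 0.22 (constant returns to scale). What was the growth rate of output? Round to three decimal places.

10.740%

Labor's share = 1 − 0.46 − 0.22 = 0.32.
The capital stock: 0.46 × 14.8 = 6.808 pp.
Human capital: 0.22 × 1.2 = 0.264 pp.
Hours worked: 0.32 × 4.9 = 1.568 pp.
Output growth = 2.1 + 8.64 = 10.74%.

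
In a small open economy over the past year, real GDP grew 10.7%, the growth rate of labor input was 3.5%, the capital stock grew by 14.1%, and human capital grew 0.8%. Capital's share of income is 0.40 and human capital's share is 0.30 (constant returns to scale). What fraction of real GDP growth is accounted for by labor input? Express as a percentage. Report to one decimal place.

9.8%

Labor's share = 1 − 0.4 − 0.3 = 0.3.
Labor input contributed 0.3 × 3.5 = 1.05 pp.
Share of growth = 1.05 / 10.7 × 100 = 9.813%.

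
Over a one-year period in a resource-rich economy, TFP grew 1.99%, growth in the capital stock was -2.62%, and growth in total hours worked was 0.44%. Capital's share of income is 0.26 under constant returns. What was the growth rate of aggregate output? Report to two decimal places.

1.63%

Labor's share = 1 − 0.26 = 0.74.
The capital stock: 0.26 × (-2.62) = -0.6812 pp.
Total hours worked: 0.74 × 0.44 = 0.3256 pp.
Output growth = 1.99 + (-0.3556) = 1.6344%.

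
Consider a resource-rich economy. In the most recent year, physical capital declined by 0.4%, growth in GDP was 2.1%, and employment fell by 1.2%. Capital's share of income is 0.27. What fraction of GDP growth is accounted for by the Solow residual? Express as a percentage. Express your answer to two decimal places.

Labor's share = 1 − 0.27 = 0.73.
Physical capital: 0.27 × (-0.4) = -0.108 pp.
Employment: 0.73 × (-1.2) = -0.876 pp.
TFP growth = 2.1 + 0.984 = 3.084%.
TFP share of growth = 3.084 / 2.1 × 100 = 146.8571%.

146.86%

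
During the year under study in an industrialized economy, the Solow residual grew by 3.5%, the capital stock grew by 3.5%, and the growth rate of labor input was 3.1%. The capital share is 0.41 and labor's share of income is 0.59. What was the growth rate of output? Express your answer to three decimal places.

6.764%

Labor's share = 1 − 0.41 = 0.59.
The capital stock: 0.41 × 3.5 = 1.435 pp.
Labor input: 0.59 × 3.1 = 1.829 pp.
Output growth = 3.5 + 3.264 = 6.764%.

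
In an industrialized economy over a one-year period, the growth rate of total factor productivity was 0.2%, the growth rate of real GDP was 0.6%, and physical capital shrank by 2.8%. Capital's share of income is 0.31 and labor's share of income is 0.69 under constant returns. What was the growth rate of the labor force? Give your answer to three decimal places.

Labor's share = 1 − 0.31 = 0.69.
gY = gA + 0.31×(-2.8) + 0.69×g.
0.69×g = 0.6 − 0.2 + 0.868 = 1.268.
g = 1.268 / 0.69 = 1.83768%.

The labor force growth was 1.838%.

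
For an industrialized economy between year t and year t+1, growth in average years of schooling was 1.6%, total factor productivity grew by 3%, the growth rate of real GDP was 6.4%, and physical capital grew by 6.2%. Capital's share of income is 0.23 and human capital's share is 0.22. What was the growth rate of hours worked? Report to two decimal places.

Hours worked growth was 2.95%.

Labor's share = 1 − 0.23 − 0.22 = 0.55.
gY = gA + 0.23×6.2 + 0.22×1.6 + 0.55×g.
0.55×g = 6.4 − 3 − 1.778 = 1.622.
g = 1.622 / 0.55 = 2.9491%.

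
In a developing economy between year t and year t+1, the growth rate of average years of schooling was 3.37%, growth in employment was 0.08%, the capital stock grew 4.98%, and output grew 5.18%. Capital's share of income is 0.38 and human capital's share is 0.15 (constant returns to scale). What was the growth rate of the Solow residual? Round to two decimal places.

Labor's share = 1 − 0.38 − 0.15 = 0.47.
The capital stock: 0.38 × 4.98 = 1.8924 pp.
Average years of schooling: 0.15 × 3.37 = 0.5055 pp.
Employment: 0.47 × 0.08 = 0.0376 pp.
TFP growth = 5.18 − 2.4355 = 2.7445%.

The Solow residual growth was 2.74%.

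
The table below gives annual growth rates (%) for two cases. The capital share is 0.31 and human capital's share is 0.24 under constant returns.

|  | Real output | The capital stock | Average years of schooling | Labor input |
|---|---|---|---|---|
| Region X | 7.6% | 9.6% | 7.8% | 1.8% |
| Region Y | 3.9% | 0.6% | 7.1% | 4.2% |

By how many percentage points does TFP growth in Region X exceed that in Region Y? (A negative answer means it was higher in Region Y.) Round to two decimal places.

1.82 percentage points

Labor's share = 1 − 0.31 − 0.24 = 0.45.
Region X: TFP = 7.6 − 2.976 − 1.872 − 0.81 = 1.942%.
Region Y: TFP = 3.9 − 0.186 − 1.704 − 1.89 = 0.12%.
Difference = 1.942 − (0.12) = 1.822 pp.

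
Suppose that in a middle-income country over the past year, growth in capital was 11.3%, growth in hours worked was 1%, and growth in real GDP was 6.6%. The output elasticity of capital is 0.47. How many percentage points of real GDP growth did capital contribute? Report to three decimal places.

Contribution = share × growth = 0.47 × 11.3 = 5.311 pp.

5.311 percentage points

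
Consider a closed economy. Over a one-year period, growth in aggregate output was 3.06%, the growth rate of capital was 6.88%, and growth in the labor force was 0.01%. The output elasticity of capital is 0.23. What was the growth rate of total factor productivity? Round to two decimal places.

Labor's share = 1 − 0.23 = 0.77.
Capital: 0.23 × 6.88 = 1.5824 pp.
The labor force: 0.77 × 0.01 = 0.0077 pp.
TFP growth = 3.06 − 1.5901 = 1.4699%.

1.47%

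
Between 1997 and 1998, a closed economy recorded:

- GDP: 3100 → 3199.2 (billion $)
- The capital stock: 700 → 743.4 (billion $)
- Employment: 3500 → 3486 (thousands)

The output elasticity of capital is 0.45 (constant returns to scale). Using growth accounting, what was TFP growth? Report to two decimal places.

0.63%

GDP growth = (3199.2 − 3100) / 3100 = 3.2%.
The capital stock growth = (743.4 − 700) / 700 = 6.2%.
Employment growth = (3486 − 3500) / 3500 = -0.4%.
Labor's share = 1 − 0.45 = 0.55.
The capital stock: 0.45 × 6.2 = 2.79 pp.
Employment: 0.55 × (-0.4) = -0.22 pp.
TFP growth = 3.2 − 2.57 = 0.63%.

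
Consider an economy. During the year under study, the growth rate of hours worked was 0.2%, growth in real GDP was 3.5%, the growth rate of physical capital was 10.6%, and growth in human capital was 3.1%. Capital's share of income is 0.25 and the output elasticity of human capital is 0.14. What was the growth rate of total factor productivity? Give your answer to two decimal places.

0.29%

Labor's share = 1 − 0.25 − 0.14 = 0.61.
Physical capital: 0.25 × 10.6 = 2.65 pp.
Human capital: 0.14 × 3.1 = 0.434 pp.
Hours worked: 0.61 × 0.2 = 0.122 pp.
TFP growth = 3.5 − 3.206 = 0.294%.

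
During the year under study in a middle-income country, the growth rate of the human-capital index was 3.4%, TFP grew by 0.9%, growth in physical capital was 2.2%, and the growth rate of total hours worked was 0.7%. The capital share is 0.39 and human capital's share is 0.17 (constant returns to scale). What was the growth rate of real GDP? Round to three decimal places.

2.644%

Labor's share = 1 − 0.39 − 0.17 = 0.44.
Physical capital: 0.39 × 2.2 = 0.858 pp.
The human-capital index: 0.17 × 3.4 = 0.578 pp.
Total hours worked: 0.44 × 0.7 = 0.308 pp.
Output growth = 0.9 + 1.744 = 2.644%.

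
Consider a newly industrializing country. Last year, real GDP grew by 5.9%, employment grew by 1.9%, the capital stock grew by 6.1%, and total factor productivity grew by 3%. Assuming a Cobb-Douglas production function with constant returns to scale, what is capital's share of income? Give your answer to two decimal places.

gY = gA + α·gK + (1−α)·gL, so gY − gA − gL = α(gK − gL).
5.9 − 3 − 1.9 = α × (6.1 − 1.9).
1 = 4.2 α, so α = 0.2381.

α = 0.24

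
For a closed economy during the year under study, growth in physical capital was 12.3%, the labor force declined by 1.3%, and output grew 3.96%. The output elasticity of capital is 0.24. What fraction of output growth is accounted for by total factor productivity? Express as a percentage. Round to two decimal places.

50.40%

Labor's share = 1 − 0.24 = 0.76.
Physical capital: 0.24 × 12.3 = 2.952 pp.
The labor force: 0.76 × (-1.3) = -0.988 pp.
TFP growth = 3.96 − 1.964 = 1.996%.
TFP share of growth = 1.996 / 3.96 × 100 = 50.404%.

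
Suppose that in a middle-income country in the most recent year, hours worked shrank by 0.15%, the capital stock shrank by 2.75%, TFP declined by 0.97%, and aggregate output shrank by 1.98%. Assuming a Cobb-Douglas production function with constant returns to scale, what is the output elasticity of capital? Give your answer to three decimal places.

α = 0.331

gY = gA + α·gK + (1−α)·gL, so gY − gA − gL = α(gK − gL).
-1.98 + 0.97 + 0.15 = α × (-2.75 − (-0.15)).
-0.86 = -2.6 α, so α = 0.33077.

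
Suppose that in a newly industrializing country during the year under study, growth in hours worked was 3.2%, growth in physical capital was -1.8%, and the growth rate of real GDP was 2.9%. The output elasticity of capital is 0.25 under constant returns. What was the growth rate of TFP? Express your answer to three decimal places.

Labor's share = 1 − 0.25 = 0.75.
Physical capital: 0.25 × (-1.8) = -0.45 pp.
Hours worked: 0.75 × 3.2 = 2.4 pp.
TFP growth = 2.9 − 1.95 = 0.95%.

0.950%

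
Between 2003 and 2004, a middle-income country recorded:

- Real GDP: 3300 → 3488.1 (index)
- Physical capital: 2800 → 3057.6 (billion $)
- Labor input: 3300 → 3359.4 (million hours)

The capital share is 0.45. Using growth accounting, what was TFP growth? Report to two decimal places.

Real GDP growth = (3488.1 − 3300) / 3300 = 5.7%.
Physical capital growth = (3057.6 − 2800) / 2800 = 9.2%.
Labor input growth = (3359.4 − 3300) / 3300 = 1.8%.
Labor's share = 1 − 0.45 = 0.55.
Physical capital: 0.45 × 9.2 = 4.14 pp.
Labor input: 0.55 × 1.8 = 0.99 pp.
TFP growth = 5.7 − 5.13 = 0.57%.

TFP growth was 0.57%.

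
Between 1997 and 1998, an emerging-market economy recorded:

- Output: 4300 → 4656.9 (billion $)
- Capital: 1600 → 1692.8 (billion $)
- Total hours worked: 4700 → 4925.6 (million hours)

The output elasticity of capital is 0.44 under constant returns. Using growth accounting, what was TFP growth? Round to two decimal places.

Output growth = (4656.9 − 4300) / 4300 = 8.3%.
Capital growth = (1692.8 − 1600) / 1600 = 5.8%.
Total hours worked growth = (4925.6 − 4700) / 4700 = 4.8%.
Labor's share = 1 − 0.44 = 0.56.
Capital: 0.44 × 5.8 = 2.552 pp.
Total hours worked: 0.56 × 4.8 = 2.688 pp.
TFP growth = 8.3 − 5.24 = 3.06%.

3.06%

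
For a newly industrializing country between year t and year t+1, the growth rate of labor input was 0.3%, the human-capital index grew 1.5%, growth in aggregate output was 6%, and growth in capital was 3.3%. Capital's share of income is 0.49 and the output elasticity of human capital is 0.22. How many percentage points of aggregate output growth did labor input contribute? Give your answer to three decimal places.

Labor's share = 1 − 0.49 − 0.22 = 0.29.
Contribution = share × growth = 0.29 × 0.3 = 0.087 pp.

0.087 pp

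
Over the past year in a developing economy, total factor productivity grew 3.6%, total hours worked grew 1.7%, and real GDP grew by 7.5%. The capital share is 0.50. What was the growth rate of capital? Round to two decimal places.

Capital grew 6.10%.

Labor's share = 1 − 0.5 = 0.5.
gY = gA + 0.5×1.7 + 0.5×g.
0.5×g = 7.5 − 3.6 − 0.85 = 3.05.
g = 3.05 / 0.5 = 6.1%.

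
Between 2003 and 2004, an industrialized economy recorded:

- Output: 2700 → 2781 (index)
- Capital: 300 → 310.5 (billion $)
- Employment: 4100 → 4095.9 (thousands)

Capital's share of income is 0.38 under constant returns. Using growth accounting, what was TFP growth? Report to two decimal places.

TFP grew 1.73%.

Output growth = (2781 − 2700) / 2700 = 3%.
Capital growth = (310.5 − 300) / 300 = 3.5%.
Employment growth = (4095.9 − 4100) / 4100 = -0.1%.
Labor's share = 1 − 0.38 = 0.62.
Capital: 0.38 × 3.5 = 1.33 pp.
Employment: 0.62 × (-0.1) = -0.062 pp.
TFP growth = 3 − 1.268 = 1.732%.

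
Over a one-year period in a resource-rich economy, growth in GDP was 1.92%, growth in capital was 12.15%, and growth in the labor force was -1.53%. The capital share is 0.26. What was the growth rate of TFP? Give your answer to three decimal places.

-0.107%

Labor's share = 1 − 0.26 = 0.74.
Capital: 0.26 × 12.15 = 3.159 pp.
The labor force: 0.74 × (-1.53) = -1.1322 pp.
TFP growth = 1.92 − 2.0268 = -0.1068%.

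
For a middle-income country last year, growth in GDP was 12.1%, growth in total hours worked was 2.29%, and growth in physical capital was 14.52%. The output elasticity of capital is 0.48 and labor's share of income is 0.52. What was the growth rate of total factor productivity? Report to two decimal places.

3.94%

Labor's share = 1 − 0.48 = 0.52.
Physical capital: 0.48 × 14.52 = 6.9696 pp.
Total hours worked: 0.52 × 2.29 = 1.1908 pp.
TFP growth = 12.1 − 8.1604 = 3.9396%.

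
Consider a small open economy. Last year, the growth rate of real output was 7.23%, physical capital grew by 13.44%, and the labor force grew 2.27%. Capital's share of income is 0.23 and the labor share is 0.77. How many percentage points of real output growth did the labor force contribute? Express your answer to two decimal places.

1.75 pp

Labor's share = 1 − 0.23 = 0.77.
Contribution = share × growth = 0.77 × 2.27 = 1.7479 pp.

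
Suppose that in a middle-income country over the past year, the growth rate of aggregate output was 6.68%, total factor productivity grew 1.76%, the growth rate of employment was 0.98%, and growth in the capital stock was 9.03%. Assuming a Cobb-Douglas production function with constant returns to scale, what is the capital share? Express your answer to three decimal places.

α = 0.489

gY = gA + α·gK + (1−α)·gL, so gY − gA − gL = α(gK − gL).
6.68 − 1.76 − 0.98 = α × (9.03 − 0.98).
3.94 = 8.05 α, so α = 0.48944.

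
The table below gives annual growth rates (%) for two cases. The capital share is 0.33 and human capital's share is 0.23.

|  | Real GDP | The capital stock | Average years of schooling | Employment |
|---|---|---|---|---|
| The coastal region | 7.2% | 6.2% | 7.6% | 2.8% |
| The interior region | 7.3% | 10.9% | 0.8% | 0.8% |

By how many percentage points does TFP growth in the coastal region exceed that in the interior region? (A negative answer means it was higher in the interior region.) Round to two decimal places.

Labor's share = 1 − 0.33 − 0.23 = 0.44.
The coastal region: TFP = 7.2 − 2.046 − 1.748 − 1.232 = 2.174%.
The interior region: TFP = 7.3 − 3.597 − 0.184 − 0.352 = 3.167%.
Difference = 2.174 − (3.167) = -0.993 pp.

-0.99 percentage points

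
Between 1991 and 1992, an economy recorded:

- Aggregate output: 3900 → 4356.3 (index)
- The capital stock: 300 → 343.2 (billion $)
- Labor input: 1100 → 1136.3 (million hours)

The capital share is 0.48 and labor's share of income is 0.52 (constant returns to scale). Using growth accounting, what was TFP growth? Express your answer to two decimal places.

3.07%

Aggregate output growth = (4356.3 − 3900) / 3900 = 11.7%.
The capital stock growth = (343.2 − 300) / 300 = 14.4%.
Labor input growth = (1136.3 − 1100) / 1100 = 3.3%.
Labor's share = 1 − 0.48 = 0.52.
The capital stock: 0.48 × 14.4 = 6.912 pp.
Labor input: 0.52 × 3.3 = 1.716 pp.
TFP growth = 11.7 − 8.628 = 3.072%.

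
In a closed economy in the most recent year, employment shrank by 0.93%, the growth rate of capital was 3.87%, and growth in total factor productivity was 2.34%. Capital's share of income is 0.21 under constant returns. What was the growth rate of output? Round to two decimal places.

2.42%

Labor's share = 1 − 0.21 = 0.79.
Capital: 0.21 × 3.87 = 0.8127 pp.
Employment: 0.79 × (-0.93) = -0.7347 pp.
Output growth = 2.34 + 0.078 = 2.418%.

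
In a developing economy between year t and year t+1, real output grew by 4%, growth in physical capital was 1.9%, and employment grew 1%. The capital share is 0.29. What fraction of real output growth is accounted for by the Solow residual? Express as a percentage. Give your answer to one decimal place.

The Solow residual accounted for 68.5% of growth.

Labor's share = 1 − 0.29 = 0.71.
Physical capital: 0.29 × 1.9 = 0.551 pp.
Employment: 0.71 × 1 = 0.71 pp.
TFP growth = 4 − 1.261 = 2.739%.
TFP share of growth = 2.739 / 4 × 100 = 68.475%.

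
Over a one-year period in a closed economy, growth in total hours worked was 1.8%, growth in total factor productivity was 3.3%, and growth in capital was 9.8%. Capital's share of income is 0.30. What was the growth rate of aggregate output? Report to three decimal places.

Aggregate output growth was 7.500%.

Labor's share = 1 − 0.3 = 0.7.
Capital: 0.3 × 9.8 = 2.94 pp.
Total hours worked: 0.7 × 1.8 = 1.26 pp.
Output growth = 3.3 + 4.2 = 7.5%.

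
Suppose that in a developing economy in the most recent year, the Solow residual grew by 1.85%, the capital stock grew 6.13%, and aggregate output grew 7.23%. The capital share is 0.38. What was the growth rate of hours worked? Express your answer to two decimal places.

Labor's share = 1 − 0.38 = 0.62.
gY = gA + 0.38×6.13 + 0.62×g.
0.62×g = 7.23 − 1.85 − 2.3294 = 3.0506.
g = 3.0506 / 0.62 = 4.9203%.

Hours worked growth was 4.92%.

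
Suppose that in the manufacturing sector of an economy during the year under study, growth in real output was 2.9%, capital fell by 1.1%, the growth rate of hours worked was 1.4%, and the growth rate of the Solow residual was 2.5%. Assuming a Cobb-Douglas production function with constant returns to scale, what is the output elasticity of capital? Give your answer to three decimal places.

α = 0.400

gY = gA + α·gK + (1−α)·gL, so gY − gA − gL = α(gK − gL).
2.9 − 2.5 − 1.4 = α × (-1.1 − 1.4).
-1 = -2.5 α, so α = 0.4.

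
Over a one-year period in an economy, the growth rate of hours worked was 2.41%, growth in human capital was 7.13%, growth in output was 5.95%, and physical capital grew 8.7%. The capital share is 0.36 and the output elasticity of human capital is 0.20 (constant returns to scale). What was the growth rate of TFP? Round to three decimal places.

0.332%

Labor's share = 1 − 0.36 − 0.2 = 0.44.
Physical capital: 0.36 × 8.7 = 3.132 pp.
Human capital: 0.2 × 7.13 = 1.426 pp.
Hours worked: 0.44 × 2.41 = 1.0604 pp.
TFP growth = 5.95 − 5.6184 = 0.3316%.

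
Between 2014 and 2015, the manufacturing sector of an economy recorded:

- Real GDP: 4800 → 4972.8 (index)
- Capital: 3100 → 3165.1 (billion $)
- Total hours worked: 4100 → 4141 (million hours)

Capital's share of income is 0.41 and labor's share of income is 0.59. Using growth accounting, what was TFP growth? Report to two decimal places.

Real GDP growth = (4972.8 − 4800) / 4800 = 3.6%.
Capital growth = (3165.1 − 3100) / 3100 = 2.1%.
Total hours worked growth = (4141 − 4100) / 4100 = 1%.
Labor's share = 1 − 0.41 = 0.59.
Capital: 0.41 × 2.1 = 0.861 pp.
Total hours worked: 0.59 × 1 = 0.59 pp.
TFP growth = 3.6 − 1.451 = 2.149%.

2.15%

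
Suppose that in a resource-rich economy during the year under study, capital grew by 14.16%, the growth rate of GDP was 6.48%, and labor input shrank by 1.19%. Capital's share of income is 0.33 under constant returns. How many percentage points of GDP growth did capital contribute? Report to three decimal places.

4.673 percentage points

Contribution = share × growth = 0.33 × 14.16 = 4.6728 pp.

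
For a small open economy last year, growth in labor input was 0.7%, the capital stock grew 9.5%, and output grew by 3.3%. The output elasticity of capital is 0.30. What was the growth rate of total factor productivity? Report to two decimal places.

Labor's share = 1 − 0.3 = 0.7.
The capital stock: 0.3 × 9.5 = 2.85 pp.
Labor input: 0.7 × 0.7 = 0.49 pp.
TFP growth = 3.3 − 3.34 = -0.04%.

-0.04%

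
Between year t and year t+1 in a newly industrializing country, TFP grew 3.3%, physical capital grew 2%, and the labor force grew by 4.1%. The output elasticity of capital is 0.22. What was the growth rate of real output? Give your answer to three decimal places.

6.938%

Labor's share = 1 − 0.22 = 0.78.
Physical capital: 0.22 × 2 = 0.44 pp.
The labor force: 0.78 × 4.1 = 3.198 pp.
Output growth = 3.3 + 3.638 = 6.938%.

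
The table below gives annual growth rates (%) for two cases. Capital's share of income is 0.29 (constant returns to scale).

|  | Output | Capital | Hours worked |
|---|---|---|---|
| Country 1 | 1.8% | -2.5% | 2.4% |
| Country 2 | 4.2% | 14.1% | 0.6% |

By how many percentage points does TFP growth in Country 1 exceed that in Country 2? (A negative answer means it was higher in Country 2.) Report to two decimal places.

1.14 percentage points

Labor's share = 1 − 0.29 = 0.71.
Country 1: TFP = 1.8 + 0.725 − 1.704 = 0.821%.
Country 2: TFP = 4.2 − 4.089 − 0.426 = -0.315%.
Difference = 0.821 − (-0.315) = 1.136 pp.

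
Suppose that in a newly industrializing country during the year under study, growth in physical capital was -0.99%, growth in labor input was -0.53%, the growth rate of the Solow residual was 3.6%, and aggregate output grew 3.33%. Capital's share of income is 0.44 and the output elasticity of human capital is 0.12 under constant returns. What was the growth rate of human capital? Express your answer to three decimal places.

Human capital grew 3.323%.

Labor's share = 1 − 0.44 − 0.12 = 0.44.
gY = gA + 0.44×(-0.99) + 0.44×(-0.53) + 0.12×g.
0.12×g = 3.33 − 3.6 + 0.6688 = 0.3988.
g = 0.3988 / 0.12 = 3.32333%.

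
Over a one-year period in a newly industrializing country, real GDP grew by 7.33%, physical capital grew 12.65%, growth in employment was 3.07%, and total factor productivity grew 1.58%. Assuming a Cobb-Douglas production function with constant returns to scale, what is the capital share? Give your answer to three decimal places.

gY = gA + α·gK + (1−α)·gL, so gY − gA − gL = α(gK − gL).
7.33 − 1.58 − 3.07 = α × (12.65 − 3.07).
2.68 = 9.58 α, so α = 0.27975.

α = 0.280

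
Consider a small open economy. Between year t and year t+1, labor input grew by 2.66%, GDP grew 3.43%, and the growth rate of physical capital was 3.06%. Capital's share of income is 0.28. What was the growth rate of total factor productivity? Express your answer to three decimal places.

0.658%

Labor's share = 1 − 0.28 = 0.72.
Physical capital: 0.28 × 3.06 = 0.8568 pp.
Labor input: 0.72 × 2.66 = 1.9152 pp.
TFP growth = 3.43 − 2.772 = 0.658%.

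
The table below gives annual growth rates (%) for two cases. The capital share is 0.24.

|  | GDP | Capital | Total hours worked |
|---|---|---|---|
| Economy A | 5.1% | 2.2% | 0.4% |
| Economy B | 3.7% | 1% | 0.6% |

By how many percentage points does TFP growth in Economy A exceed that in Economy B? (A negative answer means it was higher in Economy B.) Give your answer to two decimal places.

1.26 percentage points

Labor's share = 1 − 0.24 = 0.76.
Economy A: TFP = 5.1 − 0.528 − 0.304 = 4.268%.
Economy B: TFP = 3.7 − 0.24 − 0.456 = 3.004%.
Difference = 4.268 − (3.004) = 1.264 pp.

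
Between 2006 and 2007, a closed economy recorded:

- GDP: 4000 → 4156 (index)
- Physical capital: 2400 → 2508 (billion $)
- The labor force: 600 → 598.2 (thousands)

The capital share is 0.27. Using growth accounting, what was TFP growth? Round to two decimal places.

GDP growth = (4156 − 4000) / 4000 = 3.9%.
Physical capital growth = (2508 − 2400) / 2400 = 4.5%.
The labor force growth = (598.2 − 600) / 600 = -0.3%.
Labor's share = 1 − 0.27 = 0.73.
Physical capital: 0.27 × 4.5 = 1.215 pp.
The labor force: 0.73 × (-0.3) = -0.219 pp.
TFP growth = 3.9 − 0.996 = 2.904%.

2.90%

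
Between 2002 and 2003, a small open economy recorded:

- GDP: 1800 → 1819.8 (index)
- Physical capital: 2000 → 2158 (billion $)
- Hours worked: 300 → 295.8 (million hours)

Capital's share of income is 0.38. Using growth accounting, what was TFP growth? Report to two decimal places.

-1.03%

GDP growth = (1819.8 − 1800) / 1800 = 1.1%.
Physical capital growth = (2158 − 2000) / 2000 = 7.9%.
Hours worked growth = (295.8 − 300) / 300 = -1.4%.
Labor's share = 1 − 0.38 = 0.62.
Physical capital: 0.38 × 7.9 = 3.002 pp.
Hours worked: 0.62 × (-1.4) = -0.868 pp.
TFP growth = 1.1 − 2.134 = -1.034%.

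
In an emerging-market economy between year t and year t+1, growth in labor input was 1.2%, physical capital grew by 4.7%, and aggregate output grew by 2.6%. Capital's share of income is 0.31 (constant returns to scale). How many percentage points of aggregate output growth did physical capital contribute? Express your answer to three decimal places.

Contribution = share × growth = 0.31 × 4.7 = 1.457 pp.

1.457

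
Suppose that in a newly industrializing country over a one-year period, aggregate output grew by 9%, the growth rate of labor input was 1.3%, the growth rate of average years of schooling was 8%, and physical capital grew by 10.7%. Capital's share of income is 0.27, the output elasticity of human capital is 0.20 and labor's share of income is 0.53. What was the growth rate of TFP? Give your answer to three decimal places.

TFP growth was 3.822%.

Labor's share = 1 − 0.27 − 0.2 = 0.53.
Physical capital: 0.27 × 10.7 = 2.889 pp.
Average years of schooling: 0.2 × 8 = 1.6 pp.
Labor input: 0.53 × 1.3 = 0.689 pp.
TFP growth = 9 − 5.178 = 3.822%.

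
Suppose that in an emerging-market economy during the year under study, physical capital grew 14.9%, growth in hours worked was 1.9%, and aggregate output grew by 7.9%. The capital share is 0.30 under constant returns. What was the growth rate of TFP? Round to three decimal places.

TFP grew 2.100%.

Labor's share = 1 − 0.3 = 0.7.
Physical capital: 0.3 × 14.9 = 4.47 pp.
Hours worked: 0.7 × 1.9 = 1.33 pp.
TFP growth = 7.9 − 5.8 = 2.1%.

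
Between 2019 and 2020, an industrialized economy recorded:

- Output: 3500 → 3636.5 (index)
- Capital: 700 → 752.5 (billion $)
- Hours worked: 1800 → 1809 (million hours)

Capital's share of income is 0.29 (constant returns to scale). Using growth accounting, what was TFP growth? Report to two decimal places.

Output growth = (3636.5 − 3500) / 3500 = 3.9%.
Capital growth = (752.5 − 700) / 700 = 7.5%.
Hours worked growth = (1809 − 1800) / 1800 = 0.5%.
Labor's share = 1 − 0.29 = 0.71.
Capital: 0.29 × 7.5 = 2.175 pp.
Hours worked: 0.71 × 0.5 = 0.355 pp.
TFP growth = 3.9 − 2.53 = 1.37%.

1.37%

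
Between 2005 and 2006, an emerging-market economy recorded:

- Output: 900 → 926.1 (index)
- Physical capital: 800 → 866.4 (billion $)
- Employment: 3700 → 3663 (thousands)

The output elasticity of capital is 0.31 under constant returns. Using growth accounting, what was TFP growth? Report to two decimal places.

Output growth = (926.1 − 900) / 900 = 2.9%.
Physical capital growth = (866.4 − 800) / 800 = 8.3%.
Employment growth = (3663 − 3700) / 3700 = -1%.
Labor's share = 1 − 0.31 = 0.69.
Physical capital: 0.31 × 8.3 = 2.573 pp.
Employment: 0.69 × (-1) = -0.69 pp.
TFP growth = 2.9 − 1.883 = 1.017%.

1.02%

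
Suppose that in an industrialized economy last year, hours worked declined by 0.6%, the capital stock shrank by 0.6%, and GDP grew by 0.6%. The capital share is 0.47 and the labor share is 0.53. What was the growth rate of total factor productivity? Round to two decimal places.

Labor's share = 1 − 0.47 = 0.53.
The capital stock: 0.47 × (-0.6) = -0.282 pp.
Hours worked: 0.53 × (-0.6) = -0.318 pp.
TFP growth = 0.6 + 0.6 = 1.2%.

1.20%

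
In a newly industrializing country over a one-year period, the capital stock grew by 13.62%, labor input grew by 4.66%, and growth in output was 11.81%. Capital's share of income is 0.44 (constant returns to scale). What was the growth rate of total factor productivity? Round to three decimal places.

Total factor productivity growth was 3.208%.

Labor's share = 1 − 0.44 = 0.56.
The capital stock: 0.44 × 13.62 = 5.9928 pp.
Labor input: 0.56 × 4.66 = 2.6096 pp.
TFP growth = 11.81 − 8.6024 = 3.2076%.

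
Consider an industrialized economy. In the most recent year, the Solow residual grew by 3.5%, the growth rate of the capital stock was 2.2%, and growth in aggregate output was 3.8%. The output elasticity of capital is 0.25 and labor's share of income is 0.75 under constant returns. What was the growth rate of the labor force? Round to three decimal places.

-0.333%

Labor's share = 1 − 0.25 = 0.75.
gY = gA + 0.25×2.2 + 0.75×g.
0.75×g = 3.8 − 3.5 − 0.55 = -0.25.
g = -0.25 / 0.75 = -0.33333%.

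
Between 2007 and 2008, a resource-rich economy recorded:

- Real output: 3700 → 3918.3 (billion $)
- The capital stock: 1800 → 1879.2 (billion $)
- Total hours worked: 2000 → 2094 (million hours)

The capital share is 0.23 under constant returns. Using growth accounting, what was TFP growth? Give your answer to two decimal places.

1.27%

Real output growth = (3918.3 − 3700) / 3700 = 5.9%.
The capital stock growth = (1879.2 − 1800) / 1800 = 4.4%.
Total hours worked growth = (2094 − 2000) / 2000 = 4.7%.
Labor's share = 1 − 0.23 = 0.77.
The capital stock: 0.23 × 4.4 = 1.012 pp.
Total hours worked: 0.77 × 4.7 = 3.619 pp.
TFP growth = 5.9 − 4.631 = 1.269%.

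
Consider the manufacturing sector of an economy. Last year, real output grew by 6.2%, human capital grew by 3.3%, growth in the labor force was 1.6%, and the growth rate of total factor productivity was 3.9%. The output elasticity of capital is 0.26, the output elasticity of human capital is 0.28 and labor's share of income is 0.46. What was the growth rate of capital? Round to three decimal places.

Labor's share = 1 − 0.26 − 0.28 = 0.46.
gY = gA + 0.28×3.3 + 0.46×1.6 + 0.26×g.
0.26×g = 6.2 − 3.9 − 1.66 = 0.64.
g = 0.64 / 0.26 = 2.46154%.

2.462%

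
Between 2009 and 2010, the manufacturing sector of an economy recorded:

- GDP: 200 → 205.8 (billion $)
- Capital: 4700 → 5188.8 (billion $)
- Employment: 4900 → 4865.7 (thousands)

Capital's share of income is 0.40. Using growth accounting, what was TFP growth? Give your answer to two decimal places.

GDP growth = (205.8 − 200) / 200 = 2.9%.
Capital growth = (5188.8 − 4700) / 4700 = 10.4%.
Employment growth = (4865.7 − 4900) / 4900 = -0.7%.
Labor's share = 1 − 0.4 = 0.6.
Capital: 0.4 × 10.4 = 4.16 pp.
Employment: 0.6 × (-0.7) = -0.42 pp.
TFP growth = 2.9 − 3.74 = -0.84%.

-0.84%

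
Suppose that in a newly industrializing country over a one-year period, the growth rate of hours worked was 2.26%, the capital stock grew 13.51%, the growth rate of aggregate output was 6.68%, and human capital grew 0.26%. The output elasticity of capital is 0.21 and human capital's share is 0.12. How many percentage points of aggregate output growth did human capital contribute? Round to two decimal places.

Contribution = share × growth = 0.12 × 0.26 = 0.0312 pp.

0.03 percentage points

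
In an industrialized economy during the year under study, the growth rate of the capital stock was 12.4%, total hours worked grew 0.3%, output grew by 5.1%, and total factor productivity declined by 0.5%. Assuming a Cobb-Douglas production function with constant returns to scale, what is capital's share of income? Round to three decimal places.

α = 0.438

gY = gA + α·gK + (1−α)·gL, so gY − gA − gL = α(gK − gL).
5.1 + 0.5 − 0.3 = α × (12.4 − 0.3).
5.3 = 12.1 α, so α = 0.43802.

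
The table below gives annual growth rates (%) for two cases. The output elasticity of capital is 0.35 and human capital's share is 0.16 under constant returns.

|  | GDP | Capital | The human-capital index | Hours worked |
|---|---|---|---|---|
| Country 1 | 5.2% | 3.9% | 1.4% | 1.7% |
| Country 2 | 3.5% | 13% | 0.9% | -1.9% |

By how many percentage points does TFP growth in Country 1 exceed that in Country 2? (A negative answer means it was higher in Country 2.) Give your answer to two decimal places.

Labor's share = 1 − 0.35 − 0.16 = 0.49.
Country 1: TFP = 5.2 − 1.365 − 0.224 − 0.833 = 2.778%.
Country 2: TFP = 3.5 − 4.55 − 0.144 + 0.931 = -0.263%.
Difference = 2.778 − (-0.263) = 3.041 pp.

3.04 percentage points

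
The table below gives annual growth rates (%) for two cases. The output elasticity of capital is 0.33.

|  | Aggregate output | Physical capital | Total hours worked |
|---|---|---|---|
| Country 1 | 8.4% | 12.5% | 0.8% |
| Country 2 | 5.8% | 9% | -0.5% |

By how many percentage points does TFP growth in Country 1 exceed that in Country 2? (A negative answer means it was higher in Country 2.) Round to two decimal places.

0.57 percentage points

Labor's share = 1 − 0.33 = 0.67.
Country 1: TFP = 8.4 − 4.125 − 0.536 = 3.739%.
Country 2: TFP = 5.8 − 2.97 + 0.335 = 3.165%.
Difference = 3.739 − (3.165) = 0.574 pp.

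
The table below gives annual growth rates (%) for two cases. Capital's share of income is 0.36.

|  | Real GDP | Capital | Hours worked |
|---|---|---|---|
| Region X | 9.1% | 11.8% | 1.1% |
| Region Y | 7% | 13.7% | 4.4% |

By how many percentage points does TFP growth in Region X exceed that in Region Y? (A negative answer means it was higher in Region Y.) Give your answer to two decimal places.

Labor's share = 1 − 0.36 = 0.64.
Region X: TFP = 9.1 − 4.248 − 0.704 = 4.148%.
Region Y: TFP = 7 − 4.932 − 2.816 = -0.748%.
Difference = 4.148 − (-0.748) = 4.896 pp.

4.90 percentage points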